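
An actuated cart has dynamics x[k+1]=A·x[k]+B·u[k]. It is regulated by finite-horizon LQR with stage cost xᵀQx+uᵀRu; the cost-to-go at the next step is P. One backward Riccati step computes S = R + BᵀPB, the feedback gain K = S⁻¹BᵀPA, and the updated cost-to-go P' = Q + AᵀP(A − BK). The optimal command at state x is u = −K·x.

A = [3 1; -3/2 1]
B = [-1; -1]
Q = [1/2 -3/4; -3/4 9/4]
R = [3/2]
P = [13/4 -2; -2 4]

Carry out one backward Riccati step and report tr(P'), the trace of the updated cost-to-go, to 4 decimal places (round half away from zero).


BᵀP = [-1.2500 -2.0000]
S = R + BᵀPB = [3/2] + [3.2500] = [4.7500]
BᵀPA = [-0.7500 -3.2500]
K = S⁻¹·BᵀPA = [-0.1579 -0.6842]
A−BK = [2.8421 0.3158; -1.6579 0.3158]
AᵀP(A−BK) = [56.1316 0.2368; 0.2368 1.0263]
P' = Q + AᵀP(A−BK) = [56.6316 -0.5132; -0.5132 3.2763]
tr(P') = 59.9079

59.9079


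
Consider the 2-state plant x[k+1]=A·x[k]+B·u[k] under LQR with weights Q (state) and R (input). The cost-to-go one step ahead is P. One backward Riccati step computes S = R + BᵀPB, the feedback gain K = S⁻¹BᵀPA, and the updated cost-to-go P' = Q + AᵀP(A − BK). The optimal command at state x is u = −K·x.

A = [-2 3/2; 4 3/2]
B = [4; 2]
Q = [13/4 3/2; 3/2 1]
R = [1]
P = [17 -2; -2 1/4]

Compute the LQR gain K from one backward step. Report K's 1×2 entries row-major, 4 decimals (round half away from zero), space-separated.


BᵀP = [64.0000 -7.5000]
S = R + BᵀPB = [1] + [241.0000] = [242.0000]
BᵀPA = [-158.0000 84.7500]
K = S⁻¹·BᵀPA = [-0.6529 0.3502]
A−BK = [0.6116 0.0992; 5.3058 0.7996]
AᵀP(A−BK) = [0.8430 -0.1674; -0.1674 0.1325]
P' = Q + AᵀP(A−BK) = [4.0930 1.3326; 1.3326 1.1325]
tr(P') = 5.2255

-0.6529 0.3502


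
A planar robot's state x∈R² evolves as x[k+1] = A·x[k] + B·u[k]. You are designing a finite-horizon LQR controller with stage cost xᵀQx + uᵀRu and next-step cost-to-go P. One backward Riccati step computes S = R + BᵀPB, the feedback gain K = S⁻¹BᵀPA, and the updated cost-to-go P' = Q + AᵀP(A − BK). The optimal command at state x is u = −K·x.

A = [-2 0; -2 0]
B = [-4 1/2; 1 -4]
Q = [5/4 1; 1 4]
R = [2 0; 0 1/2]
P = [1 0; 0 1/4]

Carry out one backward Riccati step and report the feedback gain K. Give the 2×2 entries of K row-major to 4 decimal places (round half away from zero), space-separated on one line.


BᵀP = [-4.0000 0.2500; 0.5000 -1.0000]
S = R + BᵀPB = [2 0; 0 1/2] + [16.2500 -3.0000; -3.0000 4.2500] = [18.2500 -3.0000; -3.0000 4.7500]
BᵀPA = [7.5000 0.0000; 1.0000 0.0000]
K = S⁻¹·BᵀPA = [0.4972 0.0000; 0.5245 0.0000]
A−BK = [-0.2735 0.0000; -0.3990 0.0000]
AᵀP(A−BK) = [0.7466 0.0000; 0.0000 0.0000]
P' = Q + AᵀP(A−BK) = [1.9966 1.0000; 1.0000 4.0000]
tr(P') = 5.9966

0.4972 0.0000 0.5245 0.0000


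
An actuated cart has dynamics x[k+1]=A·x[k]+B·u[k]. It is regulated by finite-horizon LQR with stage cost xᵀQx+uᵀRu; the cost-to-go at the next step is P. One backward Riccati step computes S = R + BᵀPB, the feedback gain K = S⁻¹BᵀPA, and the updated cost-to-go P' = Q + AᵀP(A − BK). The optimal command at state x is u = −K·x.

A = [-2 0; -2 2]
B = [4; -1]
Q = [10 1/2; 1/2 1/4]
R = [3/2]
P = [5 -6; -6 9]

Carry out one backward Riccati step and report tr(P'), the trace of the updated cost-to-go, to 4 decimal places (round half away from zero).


21.3836

BᵀP = [26.0000 -33.0000]
S = R + BᵀPB = [3/2] + [137.0000] = [138.5000]
BᵀPA = [14.0000 -66.0000]
K = S⁻¹·BᵀPA = [0.1011 -0.4765]
A−BK = [-2.4043 1.9061; -1.8989 1.5235]
AᵀP(A−BK) = [6.5848 -5.3285; -5.3285 4.5487]
P' = Q + AᵀP(A−BK) = [16.5848 -4.8285; -4.8285 4.7987]
tr(P') = 21.3836


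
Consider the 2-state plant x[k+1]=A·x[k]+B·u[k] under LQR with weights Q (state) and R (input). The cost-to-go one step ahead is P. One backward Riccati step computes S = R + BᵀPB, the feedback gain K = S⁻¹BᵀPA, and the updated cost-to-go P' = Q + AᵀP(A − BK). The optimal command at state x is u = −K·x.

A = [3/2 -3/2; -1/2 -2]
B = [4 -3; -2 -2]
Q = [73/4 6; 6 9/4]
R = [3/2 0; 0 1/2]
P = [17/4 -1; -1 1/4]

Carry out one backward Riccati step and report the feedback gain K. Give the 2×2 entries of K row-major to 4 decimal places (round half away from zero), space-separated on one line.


0.2004 -0.0739 -0.2795 0.2730

BᵀP = [19.0000 -4.5000; -10.7500 2.5000]
S = R + BᵀPB = [3/2 0; 0 1/2] + [85.0000 -48.0000; -48.0000 27.2500] = [86.5000 -48.0000; -48.0000 27.7500]
BᵀPA = [30.7500 -19.5000; -17.3750 11.1250]
K = S⁻¹·BᵀPA = [0.2004 -0.0739; -0.2795 0.2730]
A−BK = [-0.1401 -0.3852; -0.6582 -1.6018]
AᵀP(A−BK) = [0.1066 -0.0454; -0.0454 0.0835]
P' = Q + AᵀP(A−BK) = [18.3566 5.9546; 5.9546 2.3335]
tr(P') = 20.6901


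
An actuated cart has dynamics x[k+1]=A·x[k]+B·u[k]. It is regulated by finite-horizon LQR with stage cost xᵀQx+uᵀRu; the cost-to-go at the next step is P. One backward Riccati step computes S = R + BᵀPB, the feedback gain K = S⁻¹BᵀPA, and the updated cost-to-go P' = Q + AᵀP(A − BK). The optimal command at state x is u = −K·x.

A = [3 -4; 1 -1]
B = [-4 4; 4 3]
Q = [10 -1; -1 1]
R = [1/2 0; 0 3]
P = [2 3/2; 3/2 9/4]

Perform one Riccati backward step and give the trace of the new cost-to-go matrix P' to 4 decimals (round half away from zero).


BᵀP = [-2.0000 3.0000; 12.5000 12.7500]
S = R + BᵀPB = [1/2 0; 0 3] + [20.0000 1.0000; 1.0000 88.2500] = [20.5000 1.0000; 1.0000 91.2500]
BᵀPA = [-3.0000 5.0000; 50.2500 -62.7500]
K = S⁻¹·BᵀPA = [-0.1733 0.2776; 0.5526 -0.6907]
A−BK = [0.0965 -0.1268; 0.0354 -0.0382]
AᵀP(A−BK) = [0.9628 -1.2089; -1.2089 1.5198]
P' = Q + AᵀP(A−BK) = [10.9628 -2.2089; -2.2089 2.5198]
tr(P') = 13.4825

13.4825


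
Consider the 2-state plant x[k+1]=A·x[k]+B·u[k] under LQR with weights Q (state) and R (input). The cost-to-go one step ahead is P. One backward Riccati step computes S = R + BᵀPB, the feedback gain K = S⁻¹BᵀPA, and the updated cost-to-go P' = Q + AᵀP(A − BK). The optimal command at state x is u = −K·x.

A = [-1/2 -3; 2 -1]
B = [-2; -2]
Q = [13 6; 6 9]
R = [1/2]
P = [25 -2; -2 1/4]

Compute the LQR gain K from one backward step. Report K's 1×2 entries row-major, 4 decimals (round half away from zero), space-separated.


BᵀP = [-46.0000 3.5000]
S = R + BᵀPB = [1/2] + [85.0000] = [85.5000]
BᵀPA = [30.0000 134.5000]
K = S⁻¹·BᵀPA = [0.3509 1.5731]
A−BK = [0.2018 0.1462; 2.7018 2.1462]
AᵀP(A−BK) = [0.7237 0.8070; 0.8070 1.6681]
P' = Q + AᵀP(A−BK) = [13.7237 6.8070; 6.8070 10.6681]
tr(P') = 24.3918

0.3509 1.5731


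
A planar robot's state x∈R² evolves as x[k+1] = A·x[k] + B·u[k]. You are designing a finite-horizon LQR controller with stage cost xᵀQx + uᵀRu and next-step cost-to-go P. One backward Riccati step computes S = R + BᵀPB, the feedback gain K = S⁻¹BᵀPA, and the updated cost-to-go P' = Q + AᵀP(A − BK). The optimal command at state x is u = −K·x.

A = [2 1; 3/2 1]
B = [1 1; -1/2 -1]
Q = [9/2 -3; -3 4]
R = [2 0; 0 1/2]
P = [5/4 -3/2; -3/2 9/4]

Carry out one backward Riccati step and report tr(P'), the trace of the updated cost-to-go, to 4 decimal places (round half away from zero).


BᵀP = [2.0000 -2.6250; 2.7500 -3.7500]
S = R + BᵀPB = [2 0; 0 1/2] + [3.3125 4.6250; 4.6250 6.5000] = [5.3125 4.6250; 4.6250 7.0000]
BᵀPA = [0.0625 -0.6250; -0.1250 -1.0000]
K = S⁻¹·BᵀPA = [0.0643 0.0158; -0.0603 -0.1533]
A−BK = [1.9960 1.1375; 1.4718 0.8546]
AᵀP(A−BK) = [1.0509 0.6048; 0.6048 0.3566]
P' = Q + AᵀP(A−BK) = [5.5509 -2.3952; -2.3952 4.3566]
tr(P') = 9.9075

9.9075


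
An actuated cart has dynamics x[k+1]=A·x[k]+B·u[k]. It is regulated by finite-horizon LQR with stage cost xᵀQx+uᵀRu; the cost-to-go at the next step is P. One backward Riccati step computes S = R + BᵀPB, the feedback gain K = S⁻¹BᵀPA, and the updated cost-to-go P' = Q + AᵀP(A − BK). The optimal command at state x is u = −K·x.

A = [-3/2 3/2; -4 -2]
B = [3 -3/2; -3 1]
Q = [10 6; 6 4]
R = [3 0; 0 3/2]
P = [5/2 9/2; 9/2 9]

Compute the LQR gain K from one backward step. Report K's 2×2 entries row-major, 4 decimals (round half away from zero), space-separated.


2.5663 0.6867 0.5422 -0.1084

BᵀP = [-6.0000 -13.5000; 0.7500 2.2500]
S = R + BᵀPB = [3 0; 0 3/2] + [22.5000 -4.5000; -4.5000 1.1250] = [25.5000 -4.5000; -4.5000 2.6250]
BᵀPA = [63.0000 18.0000; -10.1250 -3.3750]
K = S⁻¹·BᵀPA = [2.5663 0.6867; 0.5422 -0.1084]
A−BK = [-8.3855 -0.7229; 3.1566 0.1687]
AᵀP(A−BK) = [47.4398 8.5120; 8.5120 1.8976]
P' = Q + AᵀP(A−BK) = [57.4398 14.5120; 14.5120 5.8976]
tr(P') = 63.3373


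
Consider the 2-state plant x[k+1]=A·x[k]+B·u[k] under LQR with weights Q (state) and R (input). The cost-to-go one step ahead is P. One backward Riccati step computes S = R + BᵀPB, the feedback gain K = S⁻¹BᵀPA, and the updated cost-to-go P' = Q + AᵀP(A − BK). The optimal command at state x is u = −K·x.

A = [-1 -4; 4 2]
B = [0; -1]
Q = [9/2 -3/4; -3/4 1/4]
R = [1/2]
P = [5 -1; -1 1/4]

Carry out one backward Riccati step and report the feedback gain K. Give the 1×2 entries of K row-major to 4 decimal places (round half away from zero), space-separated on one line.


BᵀP = [1.0000 -0.2500]
S = R + BᵀPB = [1/2] + [0.2500] = [0.7500]
BᵀPA = [-2.0000 -4.5000]
K = S⁻¹·BᵀPA = [-2.6667 -6.0000]
A−BK = [-1.0000 -4.0000; 1.3333 -4.0000]
AᵀP(A−BK) = [11.6667 28.0000; 28.0000 70.0000]
P' = Q + AᵀP(A−BK) = [16.1667 27.2500; 27.2500 70.2500]
tr(P') = 86.4167

-2.6667 -6.0000


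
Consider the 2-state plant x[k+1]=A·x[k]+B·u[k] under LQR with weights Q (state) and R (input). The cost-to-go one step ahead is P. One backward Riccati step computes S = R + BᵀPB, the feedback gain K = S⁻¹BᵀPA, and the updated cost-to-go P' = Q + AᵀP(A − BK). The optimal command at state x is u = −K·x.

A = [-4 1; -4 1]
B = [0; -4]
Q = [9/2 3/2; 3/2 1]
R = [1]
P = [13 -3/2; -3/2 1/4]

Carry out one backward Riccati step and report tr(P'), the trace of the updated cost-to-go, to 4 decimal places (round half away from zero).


94.7500

BᵀP = [6.0000 -1.0000]
S = R + BᵀPB = [1] + [4.0000] = [5.0000]
BᵀPA = [-20.0000 5.0000]
K = S⁻¹·BᵀPA = [-4.0000 1.0000]
A−BK = [-4.0000 1.0000; -20.0000 5.0000]
AᵀP(A−BK) = [84.0000 -21.0000; -21.0000 5.2500]
P' = Q + AᵀP(A−BK) = [88.5000 -19.5000; -19.5000 6.2500]
tr(P') = 94.7500


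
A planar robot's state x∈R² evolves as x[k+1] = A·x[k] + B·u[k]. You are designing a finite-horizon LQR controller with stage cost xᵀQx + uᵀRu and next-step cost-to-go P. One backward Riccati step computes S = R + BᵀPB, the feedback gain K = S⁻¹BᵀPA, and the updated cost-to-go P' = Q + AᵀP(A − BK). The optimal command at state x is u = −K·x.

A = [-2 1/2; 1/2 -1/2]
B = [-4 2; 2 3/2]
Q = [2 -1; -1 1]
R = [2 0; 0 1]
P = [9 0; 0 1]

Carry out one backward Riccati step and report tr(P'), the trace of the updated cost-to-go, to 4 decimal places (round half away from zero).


BᵀP = [-36.0000 2.0000; 18.0000 1.5000]
S = R + BᵀPB = [2 0; 0 1] + [148.0000 -69.0000; -69.0000 38.2500] = [150.0000 -69.0000; -69.0000 39.2500]
BᵀPA = [73.0000 -19.0000; -35.2500 8.2500]
K = S⁻¹·BᵀPA = [0.3844 -0.1567; -0.2224 -0.0652]
A−BK = [-0.0178 0.0038; 0.0648 -0.0888]
AᵀP(A−BK) = [0.3520 -0.1123; -0.1123 0.0614]
P' = Q + AᵀP(A−BK) = [2.3520 -1.1123; -1.1123 1.0614]
tr(P') = 3.4133

3.4133


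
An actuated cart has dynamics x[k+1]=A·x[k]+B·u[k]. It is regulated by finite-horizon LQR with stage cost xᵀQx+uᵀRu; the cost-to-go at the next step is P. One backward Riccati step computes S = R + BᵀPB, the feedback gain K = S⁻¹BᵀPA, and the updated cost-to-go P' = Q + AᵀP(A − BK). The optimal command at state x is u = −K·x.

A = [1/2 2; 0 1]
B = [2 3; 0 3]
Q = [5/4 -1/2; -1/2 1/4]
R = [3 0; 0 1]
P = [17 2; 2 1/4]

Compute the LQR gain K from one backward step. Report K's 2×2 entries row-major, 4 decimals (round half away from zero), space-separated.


0.0294 0.1170 0.1308 0.5587

BᵀP = [34.0000 4.0000; 57.0000 6.7500]
S = R + BᵀPB = [3 0; 0 1] + [68.0000 114.0000; 114.0000 191.2500] = [71.0000 114.0000; 114.0000 192.2500]
BᵀPA = [17.0000 72.0000; 28.5000 120.7500]
K = S⁻¹·BᵀPA = [0.0294 0.1170; 0.1308 0.5587]
A−BK = [0.0488 0.0899; -0.3924 -0.6761]
AᵀP(A−BK) = [0.0221 0.0878; 0.0878 0.3618]
P' = Q + AᵀP(A−BK) = [1.2721 -0.4122; -0.4122 0.6118]
tr(P') = 1.8838


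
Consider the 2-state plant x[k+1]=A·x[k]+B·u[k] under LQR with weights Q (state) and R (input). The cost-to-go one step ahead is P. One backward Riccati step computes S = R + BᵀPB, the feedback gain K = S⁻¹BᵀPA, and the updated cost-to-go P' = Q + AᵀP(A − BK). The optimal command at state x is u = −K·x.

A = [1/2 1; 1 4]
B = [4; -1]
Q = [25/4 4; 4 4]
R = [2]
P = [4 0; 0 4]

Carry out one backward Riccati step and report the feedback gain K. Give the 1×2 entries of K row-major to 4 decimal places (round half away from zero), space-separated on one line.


0.0571 0.0000

BᵀP = [16.0000 -4.0000]
S = R + BᵀPB = [2] + [68.0000] = [70.0000]
BᵀPA = [4.0000 0.0000]
K = S⁻¹·BᵀPA = [0.0571 0.0000]
A−BK = [0.2714 1.0000; 1.0571 4.0000]
AᵀP(A−BK) = [4.7714 18.0000; 18.0000 68.0000]
P' = Q + AᵀP(A−BK) = [11.0214 22.0000; 22.0000 72.0000]
tr(P') = 83.0214


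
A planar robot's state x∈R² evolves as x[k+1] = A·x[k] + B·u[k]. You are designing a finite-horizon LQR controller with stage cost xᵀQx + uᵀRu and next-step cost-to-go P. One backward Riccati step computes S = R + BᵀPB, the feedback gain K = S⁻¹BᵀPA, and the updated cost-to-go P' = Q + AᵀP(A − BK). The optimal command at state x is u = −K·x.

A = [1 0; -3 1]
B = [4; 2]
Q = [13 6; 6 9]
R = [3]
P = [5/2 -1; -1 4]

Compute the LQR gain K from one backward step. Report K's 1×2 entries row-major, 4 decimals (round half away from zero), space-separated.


-0.0930 0.0930

BᵀP = [8.0000 4.0000]
S = R + BᵀPB = [3] + [40.0000] = [43.0000]
BᵀPA = [-4.0000 4.0000]
K = S⁻¹·BᵀPA = [-0.0930 0.0930]
A−BK = [1.3721 -0.3721; -2.8140 0.8140]
AᵀP(A−BK) = [44.1279 -12.6279; -12.6279 3.6279]
P' = Q + AᵀP(A−BK) = [57.1279 -6.6279; -6.6279 12.6279]
tr(P') = 69.7558


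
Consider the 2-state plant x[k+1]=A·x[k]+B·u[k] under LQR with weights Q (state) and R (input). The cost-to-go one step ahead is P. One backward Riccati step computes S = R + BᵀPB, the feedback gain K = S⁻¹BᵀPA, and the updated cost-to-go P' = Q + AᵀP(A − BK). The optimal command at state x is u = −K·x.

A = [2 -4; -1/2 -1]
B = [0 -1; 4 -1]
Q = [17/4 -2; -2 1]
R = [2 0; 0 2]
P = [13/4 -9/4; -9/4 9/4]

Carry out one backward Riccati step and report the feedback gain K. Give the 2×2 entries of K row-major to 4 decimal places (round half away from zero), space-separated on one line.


-0.5921 0.7105 -0.6667 1.3333

BᵀP = [-9.0000 9.0000; -1.0000 0.0000]
S = R + BᵀPB = [2 0; 0 2] + [36.0000 0.0000; 0.0000 1.0000] = [38.0000 0.0000; 0.0000 3.0000]
BᵀPA = [-22.5000 27.0000; -2.0000 4.0000]
K = S⁻¹·BᵀPA = [-0.5921 0.7105; -0.6667 1.3333]
A−BK = [1.3333 -2.6667; 1.2018 -2.5088]
AᵀP(A−BK) = [3.4068 -6.2215; -6.2215 11.7325]
P' = Q + AᵀP(A−BK) = [7.6568 -8.2215; -8.2215 12.7325]
tr(P') = 20.3893


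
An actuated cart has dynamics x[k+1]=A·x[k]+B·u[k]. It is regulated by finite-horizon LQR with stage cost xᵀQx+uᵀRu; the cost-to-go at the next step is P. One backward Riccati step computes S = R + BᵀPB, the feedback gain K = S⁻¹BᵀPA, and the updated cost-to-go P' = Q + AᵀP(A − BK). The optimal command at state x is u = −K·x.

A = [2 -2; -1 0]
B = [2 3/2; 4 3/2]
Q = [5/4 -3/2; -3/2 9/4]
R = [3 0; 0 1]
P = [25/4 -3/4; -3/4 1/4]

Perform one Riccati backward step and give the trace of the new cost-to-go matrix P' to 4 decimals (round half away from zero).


BᵀP = [9.5000 -0.5000; 8.2500 -0.7500]
S = R + BᵀPB = [3 0; 0 1] + [17.0000 13.5000; 13.5000 11.2500] = [20.0000 13.5000; 13.5000 12.2500]
BᵀPA = [19.5000 -19.0000; 17.2500 -16.5000]
K = S⁻¹·BᵀPA = [0.0956 -0.1594; 1.3028 -1.1713]
A−BK = [-0.1454 0.0757; -3.3367 2.3944]
AᵀP(A−BK) = [3.9124 -3.1873; -3.1873 2.6454]
P' = Q + AᵀP(A−BK) = [5.1624 -4.6873; -4.6873 4.8954]
tr(P') = 10.0578

10.0578


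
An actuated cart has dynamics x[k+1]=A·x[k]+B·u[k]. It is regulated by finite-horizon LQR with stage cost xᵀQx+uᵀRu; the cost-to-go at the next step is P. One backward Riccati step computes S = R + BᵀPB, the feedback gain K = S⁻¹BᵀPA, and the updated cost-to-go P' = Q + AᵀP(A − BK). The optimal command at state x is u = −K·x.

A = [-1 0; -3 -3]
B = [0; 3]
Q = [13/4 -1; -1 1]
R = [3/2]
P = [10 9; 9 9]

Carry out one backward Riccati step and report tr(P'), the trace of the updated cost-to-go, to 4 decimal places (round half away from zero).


9.3409

BᵀP = [27.0000 27.0000]
S = R + BᵀPB = [3/2] + [81.0000] = [82.5000]
BᵀPA = [-108.0000 -81.0000]
K = S⁻¹·BᵀPA = [-1.3091 -0.9818]
A−BK = [-1.0000 0.0000; 0.9273 -0.0545]
AᵀP(A−BK) = [3.6182 1.9636; 1.9636 1.4727]
P' = Q + AᵀP(A−BK) = [6.8682 0.9636; 0.9636 2.4727]
tr(P') = 9.3409


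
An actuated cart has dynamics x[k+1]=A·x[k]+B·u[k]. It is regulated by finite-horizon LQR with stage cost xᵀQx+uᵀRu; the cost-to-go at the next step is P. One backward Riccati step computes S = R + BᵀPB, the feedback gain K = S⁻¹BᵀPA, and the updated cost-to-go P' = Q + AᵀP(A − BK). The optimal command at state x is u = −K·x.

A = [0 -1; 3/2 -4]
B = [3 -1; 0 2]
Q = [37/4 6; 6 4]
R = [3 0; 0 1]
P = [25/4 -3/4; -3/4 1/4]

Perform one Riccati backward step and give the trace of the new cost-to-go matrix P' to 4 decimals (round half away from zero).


15.5789

BᵀP = [18.7500 -2.2500; -7.7500 1.2500]
S = R + BᵀPB = [3 0; 0 1] + [56.2500 -23.2500; -23.2500 10.2500] = [59.2500 -23.2500; -23.2500 11.2500]
BᵀPA = [-3.3750 -9.7500; 1.8750 2.7500]
K = S⁻¹·BᵀPA = [0.0446 -0.3631; 0.2589 -0.5060]
A−BK = [0.1250 -0.4167; 0.9821 -2.9881]
AᵀP(A−BK) = [0.2277 -0.6518; -0.6518 2.1012]
P' = Q + AᵀP(A−BK) = [9.4777 5.3482; 5.3482 6.1012]
tr(P') = 15.5789


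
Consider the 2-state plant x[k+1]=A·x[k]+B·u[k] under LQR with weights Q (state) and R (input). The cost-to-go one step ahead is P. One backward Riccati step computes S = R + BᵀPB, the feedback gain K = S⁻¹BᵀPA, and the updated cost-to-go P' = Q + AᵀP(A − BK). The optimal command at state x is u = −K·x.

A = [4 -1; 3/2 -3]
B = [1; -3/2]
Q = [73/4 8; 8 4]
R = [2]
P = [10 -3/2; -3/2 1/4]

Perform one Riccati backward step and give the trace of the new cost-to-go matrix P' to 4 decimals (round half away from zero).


40.4625

BᵀP = [12.2500 -1.8750]
S = R + BᵀPB = [2] + [15.0625] = [17.0625]
BᵀPA = [46.1875 -6.6250]
K = S⁻¹·BᵀPA = [2.7070 -0.3883]
A−BK = [1.2930 -0.6117; 5.5604 -3.5824]
AᵀP(A−BK) = [17.5348 -2.9414; -2.9414 0.6777]
P' = Q + AᵀP(A−BK) = [35.7848 5.0586; 5.0586 4.6777]
tr(P') = 40.4625


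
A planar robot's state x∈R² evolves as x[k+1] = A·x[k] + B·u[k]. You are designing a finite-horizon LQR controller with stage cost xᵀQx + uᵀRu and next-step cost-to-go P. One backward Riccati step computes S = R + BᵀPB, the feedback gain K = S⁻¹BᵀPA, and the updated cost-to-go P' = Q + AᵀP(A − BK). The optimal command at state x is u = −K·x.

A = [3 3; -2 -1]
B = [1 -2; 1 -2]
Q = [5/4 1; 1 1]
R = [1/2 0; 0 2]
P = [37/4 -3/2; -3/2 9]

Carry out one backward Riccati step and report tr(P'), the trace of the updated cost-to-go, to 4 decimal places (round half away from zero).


BᵀP = [7.7500 7.5000; -15.5000 -15.0000]
S = R + BᵀPB = [1/2 0; 0 2] + [15.2500 -30.5000; -30.5000 61.0000] = [15.7500 -30.5000; -30.5000 63.0000]
BᵀPA = [8.2500 15.7500; -16.5000 -31.5000]
K = S⁻¹·BᵀPA = [0.2661 0.5081; -0.1331 -0.2540]
A−BK = [2.4677 1.9839; -2.5323 -2.0161]
AᵀP(A−BK) = [132.8589 106.3669; 106.3669 85.2460]
P' = Q + AᵀP(A−BK) = [134.1089 107.3669; 107.3669 86.2460]
tr(P') = 220.3548

220.3548


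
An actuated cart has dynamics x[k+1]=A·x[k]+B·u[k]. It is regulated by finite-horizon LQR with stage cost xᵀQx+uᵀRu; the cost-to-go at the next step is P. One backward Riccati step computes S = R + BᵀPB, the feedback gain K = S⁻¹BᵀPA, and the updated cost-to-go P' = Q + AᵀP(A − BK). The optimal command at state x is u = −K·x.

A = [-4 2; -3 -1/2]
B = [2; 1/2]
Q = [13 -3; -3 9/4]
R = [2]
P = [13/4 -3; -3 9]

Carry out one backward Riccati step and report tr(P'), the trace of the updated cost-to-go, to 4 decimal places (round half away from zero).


65.8722

BᵀP = [5.0000 -1.5000]
S = R + BᵀPB = [2] + [9.2500] = [11.2500]
BᵀPA = [-15.5000 10.7500]
K = S⁻¹·BᵀPA = [-1.3778 0.9556]
A−BK = [-1.2444 0.0889; -2.3111 -0.9778]
AᵀP(A−BK) = [39.6444 14.3111; 14.3111 10.9778]
P' = Q + AᵀP(A−BK) = [52.6444 11.3111; 11.3111 13.2278]
tr(P') = 65.8722


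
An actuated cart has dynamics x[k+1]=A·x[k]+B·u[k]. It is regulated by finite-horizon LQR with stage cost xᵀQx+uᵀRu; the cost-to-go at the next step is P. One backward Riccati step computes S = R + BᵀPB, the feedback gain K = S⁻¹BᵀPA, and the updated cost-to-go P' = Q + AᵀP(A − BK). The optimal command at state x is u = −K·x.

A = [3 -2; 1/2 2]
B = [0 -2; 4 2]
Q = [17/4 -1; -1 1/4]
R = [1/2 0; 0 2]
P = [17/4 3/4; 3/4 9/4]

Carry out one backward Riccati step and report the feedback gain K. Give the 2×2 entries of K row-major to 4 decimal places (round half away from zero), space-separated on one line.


BᵀP = [3.0000 9.0000; -7.0000 3.0000]
S = R + BᵀPB = [1/2 0; 0 2] + [36.0000 12.0000; 12.0000 20.0000] = [36.5000 12.0000; 12.0000 22.0000]
BᵀPA = [13.5000 12.0000; -19.5000 20.0000]
K = S⁻¹·BᵀPA = [0.8058 0.0364; -1.3259 0.8892]
A−BK = [0.3483 -0.2215; -0.0713 0.0759]
AᵀP(A−BK) = [4.3301 -2.6517; -2.6517 1.7785]
P' = Q + AᵀP(A−BK) = [8.5801 -3.6517; -3.6517 2.0285]
tr(P') = 10.6086

0.8058 0.0364 -1.3259 0.8892


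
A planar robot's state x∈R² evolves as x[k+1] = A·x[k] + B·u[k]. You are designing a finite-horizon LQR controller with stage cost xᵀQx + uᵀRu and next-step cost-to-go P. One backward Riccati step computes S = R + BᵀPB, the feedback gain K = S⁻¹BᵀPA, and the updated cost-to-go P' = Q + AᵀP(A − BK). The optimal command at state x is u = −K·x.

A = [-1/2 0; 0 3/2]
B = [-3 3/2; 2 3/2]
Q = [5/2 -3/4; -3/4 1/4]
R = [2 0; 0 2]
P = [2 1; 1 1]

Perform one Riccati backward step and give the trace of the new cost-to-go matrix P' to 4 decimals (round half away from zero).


3.3802

BᵀP = [-4.0000 -1.0000; 4.5000 3.0000]
S = R + BᵀPB = [2 0; 0 2] + [10.0000 -7.5000; -7.5000 11.2500] = [12.0000 -7.5000; -7.5000 13.2500]
BᵀPA = [2.0000 -1.5000; -2.2500 4.5000]
K = S⁻¹·BᵀPA = [0.0937 0.1350; -0.1168 0.4161]
A−BK = [-0.0438 -0.2190; -0.0122 0.6058]
AᵀP(A−BK) = [0.0499 -0.0839; -0.0839 0.5803]
P' = Q + AᵀP(A−BK) = [2.5499 -0.8339; -0.8339 0.8303]
tr(P') = 3.3802


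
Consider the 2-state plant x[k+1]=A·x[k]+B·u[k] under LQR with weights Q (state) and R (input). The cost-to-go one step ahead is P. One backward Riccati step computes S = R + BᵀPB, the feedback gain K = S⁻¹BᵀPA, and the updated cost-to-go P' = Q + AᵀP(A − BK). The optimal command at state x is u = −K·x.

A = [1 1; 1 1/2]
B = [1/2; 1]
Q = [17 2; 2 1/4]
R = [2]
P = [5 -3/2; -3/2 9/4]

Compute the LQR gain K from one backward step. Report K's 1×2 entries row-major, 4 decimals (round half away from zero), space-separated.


BᵀP = [1.0000 1.5000]
S = R + BᵀPB = [2] + [2.0000] = [4.0000]
BᵀPA = [2.5000 1.7500]
K = S⁻¹·BᵀPA = [0.6250 0.4375]
A−BK = [0.6875 0.7813; 0.3750 0.0625]
AᵀP(A−BK) = [2.6875 2.7813; 2.7813 3.2969]
P' = Q + AᵀP(A−BK) = [19.6875 4.7813; 4.7813 3.5469]
tr(P') = 23.2344

0.6250 0.4375


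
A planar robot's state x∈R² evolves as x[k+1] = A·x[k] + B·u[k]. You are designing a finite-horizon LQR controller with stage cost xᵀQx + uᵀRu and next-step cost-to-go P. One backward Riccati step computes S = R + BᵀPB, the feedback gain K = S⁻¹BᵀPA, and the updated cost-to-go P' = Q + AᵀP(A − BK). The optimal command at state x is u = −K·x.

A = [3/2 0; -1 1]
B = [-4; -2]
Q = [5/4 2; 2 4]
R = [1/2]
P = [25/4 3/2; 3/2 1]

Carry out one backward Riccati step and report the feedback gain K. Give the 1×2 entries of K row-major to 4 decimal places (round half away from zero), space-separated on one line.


BᵀP = [-28.0000 -8.0000]
S = R + BᵀPB = [1/2] + [128.0000] = [128.5000]
BᵀPA = [-34.0000 -8.0000]
K = S⁻¹·BᵀPA = [-0.2646 -0.0623]
A−BK = [0.4416 -0.2490; -1.5292 0.8755]
AᵀP(A−BK) = [1.5664 -0.8667; -0.8667 0.5019]
P' = Q + AᵀP(A−BK) = [2.8164 1.1333; 1.1333 4.5019]
tr(P') = 7.3183

-0.2646 -0.0623


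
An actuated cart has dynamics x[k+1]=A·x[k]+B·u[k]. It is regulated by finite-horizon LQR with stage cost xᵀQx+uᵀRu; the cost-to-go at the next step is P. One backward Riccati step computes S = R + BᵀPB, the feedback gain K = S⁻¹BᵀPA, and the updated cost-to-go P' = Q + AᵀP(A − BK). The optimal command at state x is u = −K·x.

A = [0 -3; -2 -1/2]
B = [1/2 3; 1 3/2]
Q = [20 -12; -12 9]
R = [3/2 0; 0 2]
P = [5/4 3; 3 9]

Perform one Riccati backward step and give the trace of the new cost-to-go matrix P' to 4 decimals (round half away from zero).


31.8865

BᵀP = [3.6250 10.5000; 8.2500 22.5000]
S = R + BᵀPB = [3/2 0; 0 2] + [12.3125 26.6250; 26.6250 58.5000] = [13.8125 26.6250; 26.6250 60.5000]
BᵀPA = [-21.0000 -16.1250; -45.0000 -36.0000]
K = S⁻¹·BᵀPA = [-0.5709 -0.1346; -0.4925 -0.5358]
A−BK = [1.7631 -1.3253; -0.6903 0.4383]
AᵀP(A−BK) = [1.8459 0.0621; 0.0621 1.0406]
P' = Q + AᵀP(A−BK) = [21.8459 -11.9379; -11.9379 10.0406]
tr(P') = 31.8865


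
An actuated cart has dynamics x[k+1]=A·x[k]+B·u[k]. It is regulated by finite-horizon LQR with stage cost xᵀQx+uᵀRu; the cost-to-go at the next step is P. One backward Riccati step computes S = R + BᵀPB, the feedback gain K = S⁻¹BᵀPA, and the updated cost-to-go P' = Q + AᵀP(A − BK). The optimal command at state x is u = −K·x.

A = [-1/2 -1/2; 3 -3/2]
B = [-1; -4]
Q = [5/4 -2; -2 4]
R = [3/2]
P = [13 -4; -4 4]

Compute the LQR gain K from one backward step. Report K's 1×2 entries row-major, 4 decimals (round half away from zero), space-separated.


-0.8065 0.3548

BᵀP = [3.0000 -12.0000]
S = R + BᵀPB = [3/2] + [45.0000] = [46.5000]
BᵀPA = [-37.5000 16.5000]
K = S⁻¹·BᵀPA = [-0.8065 0.3548]
A−BK = [-1.3065 -0.1452; -0.2258 -0.0806]
AᵀP(A−BK) = [21.0081 1.5565; 1.5565 0.3952]
P' = Q + AᵀP(A−BK) = [22.2581 -0.4435; -0.4435 4.3952]
tr(P') = 26.6532


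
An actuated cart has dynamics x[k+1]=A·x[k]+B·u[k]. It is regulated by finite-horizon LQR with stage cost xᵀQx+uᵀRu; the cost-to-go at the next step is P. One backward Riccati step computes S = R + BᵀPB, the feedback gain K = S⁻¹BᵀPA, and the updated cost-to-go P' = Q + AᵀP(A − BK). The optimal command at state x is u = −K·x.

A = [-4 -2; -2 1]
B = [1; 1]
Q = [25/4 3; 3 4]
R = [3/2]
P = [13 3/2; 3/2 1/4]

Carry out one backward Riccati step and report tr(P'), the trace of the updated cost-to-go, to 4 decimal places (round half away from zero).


34.5810

BᵀP = [14.5000 1.7500]
S = R + BᵀPB = [3/2] + [16.2500] = [17.7500]
BᵀPA = [-61.5000 -27.2500]
K = S⁻¹·BᵀPA = [-3.4648 -1.5352]
A−BK = [-0.5352 -0.4648; 1.4648 2.5352]
AᵀP(A−BK) = [19.9155 9.0845; 9.0845 4.4155]
P' = Q + AᵀP(A−BK) = [26.1655 12.0845; 12.0845 8.4155]
tr(P') = 34.5810


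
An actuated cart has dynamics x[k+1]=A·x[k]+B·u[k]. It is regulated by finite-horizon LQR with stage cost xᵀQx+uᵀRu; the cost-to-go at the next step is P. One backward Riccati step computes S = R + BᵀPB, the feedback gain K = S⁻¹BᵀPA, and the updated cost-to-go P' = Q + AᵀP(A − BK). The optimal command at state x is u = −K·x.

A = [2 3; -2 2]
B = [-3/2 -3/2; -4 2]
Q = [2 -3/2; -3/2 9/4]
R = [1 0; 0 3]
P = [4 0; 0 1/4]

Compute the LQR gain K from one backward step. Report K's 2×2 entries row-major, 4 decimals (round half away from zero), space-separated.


BᵀP = [-6.0000 -1.0000; -6.0000 0.5000]
S = R + BᵀPB = [1 0; 0 3] + [13.0000 7.0000; 7.0000 10.0000] = [14.0000 7.0000; 7.0000 13.0000]
BᵀPA = [-10.0000 -20.0000; -13.0000 -17.0000]
K = S⁻¹·BᵀPA = [-0.2932 -1.0602; -0.8421 -0.7368]
A−BK = [0.2970 0.3045; -1.4887 -0.7669]
AᵀP(A−BK) = [3.1203 2.8195; 2.8195 3.2707]
P' = Q + AᵀP(A−BK) = [5.1203 1.3195; 1.3195 5.5207]
tr(P') = 10.6410

-0.2932 -1.0602 -0.8421 -0.7368


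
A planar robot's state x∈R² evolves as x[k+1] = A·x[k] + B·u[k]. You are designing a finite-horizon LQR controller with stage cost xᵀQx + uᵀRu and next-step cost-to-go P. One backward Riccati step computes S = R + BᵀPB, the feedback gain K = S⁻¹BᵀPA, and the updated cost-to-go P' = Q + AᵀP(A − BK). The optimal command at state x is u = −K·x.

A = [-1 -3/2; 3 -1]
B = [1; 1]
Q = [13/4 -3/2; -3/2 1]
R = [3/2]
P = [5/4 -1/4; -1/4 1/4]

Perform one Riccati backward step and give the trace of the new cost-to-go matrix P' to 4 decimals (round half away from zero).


BᵀP = [1.0000 0.0000]
S = R + BᵀPB = [3/2] + [1.0000] = [2.5000]
BᵀPA = [-1.0000 -1.5000]
K = S⁻¹·BᵀPA = [-0.4000 -0.6000]
A−BK = [-0.6000 -0.9000; 3.4000 -0.4000]
AᵀP(A−BK) = [4.6000 1.4000; 1.4000 1.4125]
P' = Q + AᵀP(A−BK) = [7.8500 -0.1000; -0.1000 2.4125]
tr(P') = 10.2625

10.2625


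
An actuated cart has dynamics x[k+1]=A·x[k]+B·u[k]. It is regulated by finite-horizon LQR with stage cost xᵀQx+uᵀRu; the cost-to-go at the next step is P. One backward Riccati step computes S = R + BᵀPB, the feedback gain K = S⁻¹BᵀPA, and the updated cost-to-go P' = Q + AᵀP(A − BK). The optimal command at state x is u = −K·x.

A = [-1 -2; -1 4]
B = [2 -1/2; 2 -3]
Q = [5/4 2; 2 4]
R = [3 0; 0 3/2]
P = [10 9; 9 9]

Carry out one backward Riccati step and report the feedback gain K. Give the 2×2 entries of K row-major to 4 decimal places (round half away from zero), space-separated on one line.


-0.2854 -0.3295 0.2433 -0.9272

BᵀP = [38.0000 36.0000; -32.0000 -31.5000]
S = R + BᵀPB = [3 0; 0 3/2] + [148.0000 -127.0000; -127.0000 110.5000] = [151.0000 -127.0000; -127.0000 112.0000]
BᵀPA = [-74.0000 68.0000; 63.5000 -62.0000]
K = S⁻¹·BᵀPA = [-0.2854 -0.3295; 0.2433 -0.9272]
A−BK = [-0.3075 -1.8046; 0.3008 1.8774]
AᵀP(A−BK) = [0.4282 0.4943; 0.4943 4.9195]
P' = Q + AᵀP(A−BK) = [1.6782 2.4943; 2.4943 8.9195]
tr(P') = 10.5977


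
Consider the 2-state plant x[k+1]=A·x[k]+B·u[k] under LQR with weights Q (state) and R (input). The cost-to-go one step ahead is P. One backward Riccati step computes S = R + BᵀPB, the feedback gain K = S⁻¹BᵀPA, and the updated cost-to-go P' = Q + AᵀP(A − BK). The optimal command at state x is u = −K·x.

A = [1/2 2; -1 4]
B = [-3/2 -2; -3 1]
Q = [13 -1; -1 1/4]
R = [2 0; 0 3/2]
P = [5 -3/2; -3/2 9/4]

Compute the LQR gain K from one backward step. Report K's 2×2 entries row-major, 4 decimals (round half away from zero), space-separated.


BᵀP = [-3.0000 -4.5000; -11.5000 5.2500]
S = R + BᵀPB = [2 0; 0 3/2] + [18.0000 1.5000; 1.5000 28.2500] = [20.0000 1.5000; 1.5000 29.7500]
BᵀPA = [3.0000 -24.0000; -11.0000 -2.0000]
K = S⁻¹·BᵀPA = [0.1784 -1.1995; -0.3787 -0.0067]
A−BK = [0.0101 0.1873; -0.0860 0.4083]
AᵀP(A−BK) = [0.2986 -0.4757; -0.4757 3.1987]
P' = Q + AᵀP(A−BK) = [13.2986 -1.4757; -1.4757 3.4487]
tr(P') = 16.7473

0.1784 -1.1995 -0.3787 -0.0067


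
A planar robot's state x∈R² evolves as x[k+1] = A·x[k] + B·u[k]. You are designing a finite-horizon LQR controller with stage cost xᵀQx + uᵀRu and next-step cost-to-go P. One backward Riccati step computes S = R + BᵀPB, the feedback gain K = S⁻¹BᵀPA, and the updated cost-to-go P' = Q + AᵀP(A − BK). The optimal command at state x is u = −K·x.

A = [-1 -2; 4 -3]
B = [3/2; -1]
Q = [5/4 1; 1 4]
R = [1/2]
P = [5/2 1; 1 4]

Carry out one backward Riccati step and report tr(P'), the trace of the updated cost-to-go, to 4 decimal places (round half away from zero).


98.3728

BᵀP = [2.7500 -2.5000]
S = R + BᵀPB = [1/2] + [6.6250] = [7.1250]
BᵀPA = [-12.7500 2.0000]
K = S⁻¹·BᵀPA = [-1.7895 0.2807]
A−BK = [1.6842 -2.4211; 2.2105 -2.7193]
AᵀP(A−BK) = [35.6842 -44.4211; -44.4211 57.4386]
P' = Q + AᵀP(A−BK) = [36.9342 -43.4211; -43.4211 61.4386]
tr(P') = 98.3728


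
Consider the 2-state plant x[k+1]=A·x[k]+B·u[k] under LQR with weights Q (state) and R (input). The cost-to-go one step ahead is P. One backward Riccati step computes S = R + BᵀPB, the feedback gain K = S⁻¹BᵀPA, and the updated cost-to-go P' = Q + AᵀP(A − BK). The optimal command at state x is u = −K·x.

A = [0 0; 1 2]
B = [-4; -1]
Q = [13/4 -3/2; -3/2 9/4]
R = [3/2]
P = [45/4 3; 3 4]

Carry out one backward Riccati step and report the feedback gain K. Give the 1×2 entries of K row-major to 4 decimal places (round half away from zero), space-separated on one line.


BᵀP = [-48.0000 -16.0000]
S = R + BᵀPB = [3/2] + [208.0000] = [209.5000]
BᵀPA = [-16.0000 -32.0000]
K = S⁻¹·BᵀPA = [-0.0764 -0.1527]
A−BK = [-0.3055 -0.6110; 0.9236 1.8473]
AᵀP(A−BK) = [2.7780 5.5561; 5.5561 11.1122]
P' = Q + AᵀP(A−BK) = [6.0280 4.0561; 4.0561 13.3622]
tr(P') = 19.3902

-0.0764 -0.1527


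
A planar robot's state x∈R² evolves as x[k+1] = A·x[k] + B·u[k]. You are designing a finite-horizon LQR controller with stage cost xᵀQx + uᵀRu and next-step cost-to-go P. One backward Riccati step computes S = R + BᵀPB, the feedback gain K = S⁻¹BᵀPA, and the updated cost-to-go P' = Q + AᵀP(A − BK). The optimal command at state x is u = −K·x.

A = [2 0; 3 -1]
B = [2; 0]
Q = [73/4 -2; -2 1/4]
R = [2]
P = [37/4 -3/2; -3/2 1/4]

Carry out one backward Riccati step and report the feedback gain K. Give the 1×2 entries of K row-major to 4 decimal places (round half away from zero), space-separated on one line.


BᵀP = [18.5000 -3.0000]
S = R + BᵀPB = [2] + [37.0000] = [39.0000]
BᵀPA = [28.0000 3.0000]
K = S⁻¹·BᵀPA = [0.7179 0.0769]
A−BK = [0.5641 -0.1538; 3.0000 -1.0000]
AᵀP(A−BK) = [1.1474 0.0962; 0.0962 0.0192]
P' = Q + AᵀP(A−BK) = [19.3974 -1.9038; -1.9038 0.2692]
tr(P') = 19.6667

0.7179 0.0769


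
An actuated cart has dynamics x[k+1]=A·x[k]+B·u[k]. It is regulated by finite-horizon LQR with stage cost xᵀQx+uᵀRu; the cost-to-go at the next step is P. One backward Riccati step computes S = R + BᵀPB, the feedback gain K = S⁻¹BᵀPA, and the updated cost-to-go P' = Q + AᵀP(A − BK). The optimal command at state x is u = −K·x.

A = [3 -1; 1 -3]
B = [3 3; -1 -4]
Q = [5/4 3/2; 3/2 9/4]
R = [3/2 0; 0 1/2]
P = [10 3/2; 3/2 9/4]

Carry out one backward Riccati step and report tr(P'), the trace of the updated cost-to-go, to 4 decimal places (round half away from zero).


10.8998

BᵀP = [28.5000 2.2500; 24.0000 -4.5000]
S = R + BᵀPB = [3/2 0; 0 1/2] + [83.2500 76.5000; 76.5000 90.0000] = [84.7500 76.5000; 76.5000 90.5000]
BᵀPA = [87.7500 -35.2500; 67.5000 -10.5000]
K = S⁻¹·BᵀPA = [1.5282 -1.3132; -0.5459 0.9940]
A−BK = [0.0532 -0.0425; 0.3445 -0.3371]
AᵀP(A−BK) = [4.0024 -3.6143; -3.6143 3.3975]
P' = Q + AᵀP(A−BK) = [5.2524 -2.1143; -2.1143 5.6475]
tr(P') = 10.8998


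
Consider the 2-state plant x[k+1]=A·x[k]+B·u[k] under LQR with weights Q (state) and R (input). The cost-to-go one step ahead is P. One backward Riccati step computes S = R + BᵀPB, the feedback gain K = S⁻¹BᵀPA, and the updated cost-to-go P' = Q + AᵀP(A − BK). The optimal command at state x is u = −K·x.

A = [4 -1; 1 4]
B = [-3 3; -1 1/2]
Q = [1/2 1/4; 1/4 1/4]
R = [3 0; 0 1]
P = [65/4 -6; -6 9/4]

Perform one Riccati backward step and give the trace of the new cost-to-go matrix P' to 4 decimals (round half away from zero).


3.3424

BᵀP = [-42.7500 15.7500; 45.7500 -16.8750]
S = R + BᵀPB = [3 0; 0 1] + [112.5000 -120.3750; -120.3750 128.8125] = [115.5000 -120.3750; -120.3750 129.8125]
BᵀPA = [-155.2500 105.7500; 166.1250 -113.2500]
K = S⁻¹·BᵀPA = [-0.3102 0.1892; 0.9921 -0.6970]
A−BK = [0.0932 1.6585; 0.1938 4.5377]
AᵀP(A−BK) = [1.2818 -0.8430; -0.8430 1.3106]
P' = Q + AᵀP(A−BK) = [1.7818 -0.5930; -0.5930 1.5606]
tr(P') = 3.3424


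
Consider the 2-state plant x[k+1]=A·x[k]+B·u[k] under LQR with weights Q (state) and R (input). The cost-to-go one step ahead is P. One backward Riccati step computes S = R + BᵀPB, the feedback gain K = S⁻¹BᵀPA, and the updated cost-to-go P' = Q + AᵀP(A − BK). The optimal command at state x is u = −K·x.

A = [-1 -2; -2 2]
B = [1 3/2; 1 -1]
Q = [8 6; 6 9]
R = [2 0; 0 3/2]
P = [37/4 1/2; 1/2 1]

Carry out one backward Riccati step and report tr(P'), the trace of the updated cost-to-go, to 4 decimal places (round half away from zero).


22.9293

BᵀP = [9.7500 1.5000; 13.3750 -0.2500]
S = R + BᵀPB = [2 0; 0 3/2] + [11.2500 13.1250; 13.1250 20.3125] = [13.2500 13.1250; 13.1250 21.8125]
BᵀPA = [-12.7500 -16.5000; -12.8750 -27.2500]
K = S⁻¹·BᵀPA = [-0.9347 -0.0193; -0.0278 -1.2377]
A−BK = [-0.0236 -0.1242; -1.0931 0.7816]
AᵀP(A−BK) = [2.9743 -0.6809; -0.6809 2.9550]
P' = Q + AᵀP(A−BK) = [10.9743 5.3191; 5.3191 11.9550]
tr(P') = 22.9293


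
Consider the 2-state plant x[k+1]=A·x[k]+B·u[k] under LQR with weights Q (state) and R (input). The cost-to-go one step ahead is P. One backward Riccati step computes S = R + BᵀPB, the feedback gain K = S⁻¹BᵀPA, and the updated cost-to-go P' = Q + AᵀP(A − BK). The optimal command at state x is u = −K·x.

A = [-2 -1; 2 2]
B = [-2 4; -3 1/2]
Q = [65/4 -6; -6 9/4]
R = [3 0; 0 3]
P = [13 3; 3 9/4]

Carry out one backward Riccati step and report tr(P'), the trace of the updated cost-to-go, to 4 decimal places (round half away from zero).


23.9517

BᵀP = [-35.0000 -12.7500; 53.5000 13.1250]
S = R + BᵀPB = [3 0; 0 3] + [108.2500 -146.3750; -146.3750 220.5625] = [111.2500 -146.3750; -146.3750 223.5625]
BᵀPA = [44.5000 9.5000; -80.7500 -27.2500]
K = S⁻¹·BᵀPA = [-0.5431 -0.5412; -0.7168 -0.4762]
A−BK = [-0.2191 -0.1775; 0.7292 0.6145]
AᵀP(A−BK) = [3.2878 2.6273; 2.6273 2.1638]
P' = Q + AᵀP(A−BK) = [19.5378 -3.3727; -3.3727 4.4138]
tr(P') = 23.9517


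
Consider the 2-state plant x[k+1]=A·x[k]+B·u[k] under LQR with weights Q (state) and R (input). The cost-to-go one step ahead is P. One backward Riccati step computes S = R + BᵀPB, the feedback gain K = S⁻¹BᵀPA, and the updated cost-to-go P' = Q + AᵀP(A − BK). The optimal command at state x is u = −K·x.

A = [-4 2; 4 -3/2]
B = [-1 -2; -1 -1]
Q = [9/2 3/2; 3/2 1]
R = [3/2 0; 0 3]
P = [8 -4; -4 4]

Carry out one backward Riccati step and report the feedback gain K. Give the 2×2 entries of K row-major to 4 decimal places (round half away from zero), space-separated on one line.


BᵀP = [-4.0000 0.0000; -12.0000 4.0000]
S = R + BᵀPB = [3/2 0; 0 3] + [4.0000 8.0000; 8.0000 20.0000] = [5.5000 8.0000; 8.0000 23.0000]
BᵀPA = [16.0000 -8.0000; 64.0000 -30.0000]
K = S⁻¹·BᵀPA = [-2.3040 0.8960; 3.5840 -1.6160]
A−BK = [0.8640 -0.3360; 5.2800 -2.2200]
AᵀP(A−BK) = [127.4880 -54.9120; -54.9120 23.6880]
P' = Q + AᵀP(A−BK) = [131.9880 -53.4120; -53.4120 24.6880]
tr(P') = 156.6760

-2.3040 0.8960 3.5840 -1.6160


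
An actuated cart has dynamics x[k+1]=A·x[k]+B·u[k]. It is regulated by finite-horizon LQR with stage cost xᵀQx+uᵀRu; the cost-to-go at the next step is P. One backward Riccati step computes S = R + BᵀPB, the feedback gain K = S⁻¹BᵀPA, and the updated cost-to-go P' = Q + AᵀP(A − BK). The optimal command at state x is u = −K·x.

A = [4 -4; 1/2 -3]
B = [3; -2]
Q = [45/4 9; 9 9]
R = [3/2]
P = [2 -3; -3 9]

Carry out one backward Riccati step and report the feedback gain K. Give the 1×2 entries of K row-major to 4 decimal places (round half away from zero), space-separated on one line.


0.3770 0.3607

BᵀP = [12.0000 -27.0000]
S = R + BᵀPB = [3/2] + [90.0000] = [91.5000]
BᵀPA = [34.5000 33.0000]
K = S⁻¹·BᵀPA = [0.3770 0.3607]
A−BK = [2.8689 -5.0820; 1.2541 -2.2787]
AᵀP(A−BK) = [9.2418 -15.9426; -15.9426 29.0984]
P' = Q + AᵀP(A−BK) = [20.4918 -6.9426; -6.9426 38.0984]
tr(P') = 58.5902
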